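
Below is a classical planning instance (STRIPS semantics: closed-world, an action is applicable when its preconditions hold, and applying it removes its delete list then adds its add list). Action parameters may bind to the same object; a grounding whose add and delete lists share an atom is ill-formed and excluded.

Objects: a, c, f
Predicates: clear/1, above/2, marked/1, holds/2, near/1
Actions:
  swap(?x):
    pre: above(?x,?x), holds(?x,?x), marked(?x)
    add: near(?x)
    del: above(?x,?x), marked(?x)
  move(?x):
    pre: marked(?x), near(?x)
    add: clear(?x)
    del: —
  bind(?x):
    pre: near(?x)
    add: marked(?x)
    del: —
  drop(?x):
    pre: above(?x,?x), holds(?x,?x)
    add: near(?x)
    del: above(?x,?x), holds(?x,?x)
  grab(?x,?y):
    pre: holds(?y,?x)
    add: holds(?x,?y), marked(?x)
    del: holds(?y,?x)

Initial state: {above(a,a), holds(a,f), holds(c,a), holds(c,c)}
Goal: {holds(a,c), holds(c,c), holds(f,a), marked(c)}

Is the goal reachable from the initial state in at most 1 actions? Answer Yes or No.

No

1. grab(a,c)  →  {above(a,a), holds(a,c), holds(a,f), holds(c,c), marked(a)}
2. grab(c,a)  →  {above(a,a), holds(a,f), holds(c,a), holds(c,c), marked(a), marked(c)}
3. grab(a,c)  →  {above(a,a), holds(a,c), holds(a,f), holds(c,c), marked(a), marked(c)}
4. grab(f,a)  →  {above(a,a), holds(a,c), holds(c,c), holds(f,a), marked(a), marked(c), marked(f)}
optimal plan length = 4; 4 > 1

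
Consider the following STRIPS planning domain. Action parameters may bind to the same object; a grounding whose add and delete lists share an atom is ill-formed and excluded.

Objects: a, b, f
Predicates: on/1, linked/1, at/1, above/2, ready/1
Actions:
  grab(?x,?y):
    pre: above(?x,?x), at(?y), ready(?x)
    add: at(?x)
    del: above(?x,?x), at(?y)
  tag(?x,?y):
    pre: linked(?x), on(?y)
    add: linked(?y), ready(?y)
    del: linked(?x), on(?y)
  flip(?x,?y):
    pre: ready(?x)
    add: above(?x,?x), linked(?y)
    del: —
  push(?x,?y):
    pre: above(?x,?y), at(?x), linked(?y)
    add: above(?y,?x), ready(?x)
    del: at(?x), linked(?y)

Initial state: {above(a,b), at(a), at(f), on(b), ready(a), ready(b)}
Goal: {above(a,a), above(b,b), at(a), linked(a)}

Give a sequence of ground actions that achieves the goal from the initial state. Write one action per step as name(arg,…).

1. flip(a,a)  →  {above(a,a), above(a,b), at(a), at(f), linked(a), on(b), ready(a), ready(b)}
2. flip(b,a)  →  {above(a,a), above(a,b), above(b,b), at(a), at(f), linked(a), on(b), ready(a), ready(b)}

flip(a,a); flip(b,a)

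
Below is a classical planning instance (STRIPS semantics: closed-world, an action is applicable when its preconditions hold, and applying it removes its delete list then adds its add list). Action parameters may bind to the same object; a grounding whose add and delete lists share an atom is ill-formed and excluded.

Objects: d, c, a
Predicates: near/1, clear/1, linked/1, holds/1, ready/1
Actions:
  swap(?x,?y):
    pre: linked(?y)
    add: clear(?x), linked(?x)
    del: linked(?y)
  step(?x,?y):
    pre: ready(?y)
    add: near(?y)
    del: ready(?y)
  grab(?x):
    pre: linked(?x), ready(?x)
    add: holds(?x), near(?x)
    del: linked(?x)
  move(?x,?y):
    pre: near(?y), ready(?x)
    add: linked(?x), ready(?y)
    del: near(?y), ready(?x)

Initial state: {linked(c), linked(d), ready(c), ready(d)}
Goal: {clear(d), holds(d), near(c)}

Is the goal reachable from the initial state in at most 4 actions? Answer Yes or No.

Yes

1. swap(d,c)  →  {clear(d), linked(d), ready(c), ready(d)}
2. step(d,c)  →  {clear(d), linked(d), near(c), ready(d)}
3. grab(d)  →  {clear(d), holds(d), near(c), near(d), ready(d)}
optimal plan length = 3; 3 ≤ 4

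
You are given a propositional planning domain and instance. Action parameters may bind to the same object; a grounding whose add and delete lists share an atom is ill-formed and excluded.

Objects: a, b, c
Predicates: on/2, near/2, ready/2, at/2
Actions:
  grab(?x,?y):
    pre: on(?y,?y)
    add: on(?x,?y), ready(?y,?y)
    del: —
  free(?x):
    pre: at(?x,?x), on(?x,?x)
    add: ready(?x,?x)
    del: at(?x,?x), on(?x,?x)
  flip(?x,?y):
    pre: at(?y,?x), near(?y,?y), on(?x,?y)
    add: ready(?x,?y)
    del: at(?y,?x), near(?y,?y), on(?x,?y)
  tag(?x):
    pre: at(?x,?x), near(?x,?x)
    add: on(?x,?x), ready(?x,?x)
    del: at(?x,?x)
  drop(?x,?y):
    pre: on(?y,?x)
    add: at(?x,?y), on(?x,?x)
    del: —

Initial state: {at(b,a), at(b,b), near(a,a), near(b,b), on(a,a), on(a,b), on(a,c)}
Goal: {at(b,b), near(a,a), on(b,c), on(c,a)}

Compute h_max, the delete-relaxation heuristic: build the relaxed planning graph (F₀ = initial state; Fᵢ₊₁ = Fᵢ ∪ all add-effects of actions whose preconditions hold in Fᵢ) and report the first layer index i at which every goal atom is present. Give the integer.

F0 = init (7 atoms)
F1 = F0 ∪ {at(a,a), at(c,a), on(b,a), on(b,b), on(c,a), on(c,c), ready(a,a), ready(a,b), ready(b,b)}  (16 atoms)
F2 = F1 ∪ {at(a,b), at(a,c), at(c,c), on(b,c), on(c,b), ready(c,c)}  (22 atoms)
goal ⊆ F2  ⇒  h_max = 2

2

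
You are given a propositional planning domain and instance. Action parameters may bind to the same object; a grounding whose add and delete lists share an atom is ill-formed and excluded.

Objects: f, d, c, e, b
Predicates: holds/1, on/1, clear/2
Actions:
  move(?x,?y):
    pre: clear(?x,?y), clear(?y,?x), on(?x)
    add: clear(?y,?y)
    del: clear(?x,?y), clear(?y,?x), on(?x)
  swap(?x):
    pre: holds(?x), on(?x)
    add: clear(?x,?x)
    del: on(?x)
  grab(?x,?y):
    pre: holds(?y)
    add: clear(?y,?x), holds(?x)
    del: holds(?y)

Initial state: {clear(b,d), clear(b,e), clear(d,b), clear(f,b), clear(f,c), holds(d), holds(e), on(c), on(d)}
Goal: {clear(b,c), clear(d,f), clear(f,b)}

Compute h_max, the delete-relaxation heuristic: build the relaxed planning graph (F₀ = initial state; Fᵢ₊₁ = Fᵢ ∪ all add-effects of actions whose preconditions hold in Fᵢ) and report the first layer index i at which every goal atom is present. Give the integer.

2

F0 = init (9 atoms)
F1 = F0 ∪ {clear(b,b), clear(d,c), clear(d,d), clear(d,e), clear(d,f), clear(e,b), clear(e,c), clear(e,d), clear(e,f), holds(b), holds(c), holds(f)}  (21 atoms)
F2 = F1 ∪ {clear(b,c), clear(b,f), clear(c,b), clear(c,c), clear(c,d), clear(c,e), clear(c,f), clear(e,e), clear(f,d), clear(f,e)}  (31 atoms)
goal ⊆ F2  ⇒  h_max = 2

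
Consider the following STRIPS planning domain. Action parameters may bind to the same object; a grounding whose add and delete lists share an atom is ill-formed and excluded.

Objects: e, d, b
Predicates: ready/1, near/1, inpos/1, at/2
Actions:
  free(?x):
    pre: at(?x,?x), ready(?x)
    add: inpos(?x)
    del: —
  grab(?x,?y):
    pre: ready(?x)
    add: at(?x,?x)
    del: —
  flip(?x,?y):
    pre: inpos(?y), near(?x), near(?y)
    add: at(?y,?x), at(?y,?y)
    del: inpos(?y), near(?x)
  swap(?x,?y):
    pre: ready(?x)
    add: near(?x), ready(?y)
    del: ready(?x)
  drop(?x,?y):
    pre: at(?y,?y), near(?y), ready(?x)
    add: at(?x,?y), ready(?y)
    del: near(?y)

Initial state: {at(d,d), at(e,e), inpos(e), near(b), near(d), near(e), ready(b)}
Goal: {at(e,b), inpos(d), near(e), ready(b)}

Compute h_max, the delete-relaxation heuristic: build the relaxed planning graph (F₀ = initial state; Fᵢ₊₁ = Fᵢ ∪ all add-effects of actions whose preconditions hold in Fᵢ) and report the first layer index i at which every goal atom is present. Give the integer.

F0 = init (7 atoms)
F1 = F0 ∪ {at(b,b), at(b,d), at(b,e), at(e,b), at(e,d), ready(d), ready(e)}  (14 atoms)
F2 = F1 ∪ {at(d,b), at(d,e), inpos(b), inpos(d)}  (18 atoms)
goal ⊆ F2  ⇒  h_max = 2

2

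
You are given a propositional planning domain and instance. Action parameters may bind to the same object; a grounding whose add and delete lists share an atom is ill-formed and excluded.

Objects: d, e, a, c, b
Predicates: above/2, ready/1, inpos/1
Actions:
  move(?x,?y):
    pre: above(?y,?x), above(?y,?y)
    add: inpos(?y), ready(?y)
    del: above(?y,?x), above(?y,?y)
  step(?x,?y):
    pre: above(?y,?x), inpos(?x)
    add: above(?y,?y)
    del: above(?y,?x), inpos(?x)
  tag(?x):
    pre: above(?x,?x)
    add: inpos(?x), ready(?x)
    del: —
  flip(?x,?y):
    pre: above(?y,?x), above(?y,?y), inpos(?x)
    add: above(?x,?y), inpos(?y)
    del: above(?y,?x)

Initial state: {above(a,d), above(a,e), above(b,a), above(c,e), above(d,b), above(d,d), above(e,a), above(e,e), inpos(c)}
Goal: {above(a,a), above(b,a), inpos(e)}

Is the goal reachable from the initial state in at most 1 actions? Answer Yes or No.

1. move(d,d)  →  {above(a,d), above(a,e), above(b,a), above(c,e), above(d,b), above(e,a), above(e,e), inpos(c), inpos(d), ready(d)}
2. move(e,e)  →  {above(a,d), above(a,e), above(b,a), above(c,e), above(d,b), above(e,a), inpos(c), inpos(d), inpos(e), ready(d), ready(e)}
3. step(d,a)  →  {above(a,a), above(a,e), above(b,a), above(c,e), above(d,b), above(e,a), inpos(c), inpos(e), ready(d), ready(e)}
optimal plan length = 3; 3 > 1

No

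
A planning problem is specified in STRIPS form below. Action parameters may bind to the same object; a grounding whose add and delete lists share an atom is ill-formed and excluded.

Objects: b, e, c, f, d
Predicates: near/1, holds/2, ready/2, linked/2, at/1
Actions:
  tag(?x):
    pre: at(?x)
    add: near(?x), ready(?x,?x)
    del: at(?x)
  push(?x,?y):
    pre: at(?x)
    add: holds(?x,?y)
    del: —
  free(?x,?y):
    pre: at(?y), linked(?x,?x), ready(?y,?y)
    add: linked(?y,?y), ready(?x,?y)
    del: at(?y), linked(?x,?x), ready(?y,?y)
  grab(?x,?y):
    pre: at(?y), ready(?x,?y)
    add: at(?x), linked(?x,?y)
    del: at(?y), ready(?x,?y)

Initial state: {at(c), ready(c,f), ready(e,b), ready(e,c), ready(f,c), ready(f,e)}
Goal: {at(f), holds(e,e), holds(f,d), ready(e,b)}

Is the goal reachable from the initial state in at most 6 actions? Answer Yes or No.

1. grab(e,c)  →  {at(e), linked(e,c), ready(c,f), ready(e,b), ready(f,c), ready(f,e)}
2. push(e,e)  →  {at(e), holds(e,e), linked(e,c), ready(c,f), ready(e,b), ready(f,c), ready(f,e)}
3. grab(f,e)  →  {at(f), holds(e,e), linked(e,c), linked(f,e), ready(c,f), ready(e,b), ready(f,c)}
4. push(f,d)  →  {at(f), holds(e,e), holds(f,d), linked(e,c), linked(f,e), ready(c,f), ready(e,b), ready(f,c)}
optimal plan length = 4; 4 ≤ 6

Yes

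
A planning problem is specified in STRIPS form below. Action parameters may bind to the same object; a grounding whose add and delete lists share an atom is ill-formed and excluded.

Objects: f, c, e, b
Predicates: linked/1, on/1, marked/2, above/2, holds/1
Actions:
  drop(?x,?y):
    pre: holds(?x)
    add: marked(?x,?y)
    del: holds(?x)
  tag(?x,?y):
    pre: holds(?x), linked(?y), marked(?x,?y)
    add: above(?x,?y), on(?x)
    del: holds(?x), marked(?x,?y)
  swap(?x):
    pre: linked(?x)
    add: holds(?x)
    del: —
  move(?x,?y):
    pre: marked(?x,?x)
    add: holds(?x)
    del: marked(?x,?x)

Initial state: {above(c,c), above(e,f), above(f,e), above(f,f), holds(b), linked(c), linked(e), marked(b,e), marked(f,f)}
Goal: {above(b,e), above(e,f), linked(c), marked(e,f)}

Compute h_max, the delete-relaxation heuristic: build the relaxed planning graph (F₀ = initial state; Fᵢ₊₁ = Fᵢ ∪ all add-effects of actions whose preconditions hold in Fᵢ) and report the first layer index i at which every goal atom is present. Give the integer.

F0 = init (9 atoms)
F1 = F0 ∪ {above(b,e), holds(c), holds(e), holds(f), marked(b,b), marked(b,c), marked(b,f), on(b)}  (17 atoms)
F2 = F1 ∪ {above(b,c), marked(c,b), marked(c,c), marked(c,e), marked(c,f), marked(e,b), marked(e,c), marked(e,e), marked(e,f), marked(f,b), marked(f,c), marked(f,e)}  (29 atoms)
goal ⊆ F2  ⇒  h_max = 2

2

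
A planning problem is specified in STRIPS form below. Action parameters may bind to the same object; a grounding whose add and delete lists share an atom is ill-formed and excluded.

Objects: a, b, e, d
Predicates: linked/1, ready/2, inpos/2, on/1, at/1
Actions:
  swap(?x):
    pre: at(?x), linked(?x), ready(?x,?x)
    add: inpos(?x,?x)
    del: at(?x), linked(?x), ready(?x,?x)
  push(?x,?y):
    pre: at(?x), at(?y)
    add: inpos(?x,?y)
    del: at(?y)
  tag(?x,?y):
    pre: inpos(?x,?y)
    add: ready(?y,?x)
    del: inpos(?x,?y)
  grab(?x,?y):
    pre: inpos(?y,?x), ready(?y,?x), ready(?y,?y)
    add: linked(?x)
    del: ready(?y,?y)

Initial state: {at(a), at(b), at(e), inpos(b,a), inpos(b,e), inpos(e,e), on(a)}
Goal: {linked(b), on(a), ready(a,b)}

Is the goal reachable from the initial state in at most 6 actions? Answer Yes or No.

Yes

1. push(a,b)  →  {at(a), at(e), inpos(a,b), inpos(b,a), inpos(b,e), inpos(e,e), on(a)}
2. push(a,a)  →  {at(e), inpos(a,a), inpos(a,b), inpos(b,a), inpos(b,e), inpos(e,e), on(a)}
3. tag(a,a)  →  {at(e), inpos(a,b), inpos(b,a), inpos(b,e), inpos(e,e), on(a), ready(a,a)}
4. tag(b,a)  →  {at(e), inpos(a,b), inpos(b,e), inpos(e,e), on(a), ready(a,a), ready(a,b)}
5. grab(b,a)  →  {at(e), inpos(a,b), inpos(b,e), inpos(e,e), linked(b), on(a), ready(a,b)}
optimal plan length = 5; 5 ≤ 6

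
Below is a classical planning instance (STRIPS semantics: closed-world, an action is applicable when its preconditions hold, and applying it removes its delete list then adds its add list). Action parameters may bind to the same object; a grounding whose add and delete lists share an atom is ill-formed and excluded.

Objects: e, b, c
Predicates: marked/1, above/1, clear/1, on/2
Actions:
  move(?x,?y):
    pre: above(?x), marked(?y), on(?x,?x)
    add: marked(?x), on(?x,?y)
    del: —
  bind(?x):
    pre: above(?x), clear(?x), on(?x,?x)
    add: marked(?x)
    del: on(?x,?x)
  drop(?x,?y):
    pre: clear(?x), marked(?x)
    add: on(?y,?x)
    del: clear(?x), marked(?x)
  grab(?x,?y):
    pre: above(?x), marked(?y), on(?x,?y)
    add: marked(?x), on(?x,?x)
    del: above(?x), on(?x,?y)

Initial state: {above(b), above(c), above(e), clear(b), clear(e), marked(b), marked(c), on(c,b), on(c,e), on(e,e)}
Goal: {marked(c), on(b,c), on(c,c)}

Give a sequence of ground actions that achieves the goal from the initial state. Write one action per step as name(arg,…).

1. drop(b,b)  →  {above(b), above(c), above(e), clear(e), marked(c), on(b,b), on(c,b), on(c,e), on(e,e)}
2. move(b,c)  →  {above(b), above(c), above(e), clear(e), marked(b), marked(c), on(b,b), on(b,c), on(c,b), on(c,e), on(e,e)}
3. grab(c,b)  →  {above(b), above(e), clear(e), marked(b), marked(c), on(b,b), on(b,c), on(c,c), on(c,e), on(e,e)}

drop(b,b); move(b,c); grab(c,b)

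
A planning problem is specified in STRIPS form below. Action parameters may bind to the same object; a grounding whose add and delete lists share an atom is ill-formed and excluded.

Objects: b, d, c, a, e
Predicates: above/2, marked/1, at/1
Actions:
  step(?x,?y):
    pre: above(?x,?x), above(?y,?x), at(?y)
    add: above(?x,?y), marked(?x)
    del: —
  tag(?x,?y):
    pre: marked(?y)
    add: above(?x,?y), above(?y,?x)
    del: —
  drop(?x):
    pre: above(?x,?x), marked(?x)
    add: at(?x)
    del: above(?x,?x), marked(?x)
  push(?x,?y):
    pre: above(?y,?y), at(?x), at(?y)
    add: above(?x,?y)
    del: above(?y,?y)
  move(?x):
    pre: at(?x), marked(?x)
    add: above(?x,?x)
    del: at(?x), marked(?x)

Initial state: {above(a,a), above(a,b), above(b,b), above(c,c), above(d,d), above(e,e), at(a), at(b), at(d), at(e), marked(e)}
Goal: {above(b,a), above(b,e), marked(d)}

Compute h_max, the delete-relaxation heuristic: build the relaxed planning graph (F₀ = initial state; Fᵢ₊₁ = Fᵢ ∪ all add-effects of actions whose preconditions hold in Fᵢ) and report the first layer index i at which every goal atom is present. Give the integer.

F0 = init (11 atoms)
F1 = F0 ∪ {above(a,d), above(a,e), above(b,a), above(b,d), above(b,e), above(c,e), above(d,a), above(d,b), above(d,e), above(e,a), above(e,b), above(e,c), above(e,d), marked(a), marked(b), marked(d)}  (27 atoms)
goal ⊆ F1  ⇒  h_max = 1

1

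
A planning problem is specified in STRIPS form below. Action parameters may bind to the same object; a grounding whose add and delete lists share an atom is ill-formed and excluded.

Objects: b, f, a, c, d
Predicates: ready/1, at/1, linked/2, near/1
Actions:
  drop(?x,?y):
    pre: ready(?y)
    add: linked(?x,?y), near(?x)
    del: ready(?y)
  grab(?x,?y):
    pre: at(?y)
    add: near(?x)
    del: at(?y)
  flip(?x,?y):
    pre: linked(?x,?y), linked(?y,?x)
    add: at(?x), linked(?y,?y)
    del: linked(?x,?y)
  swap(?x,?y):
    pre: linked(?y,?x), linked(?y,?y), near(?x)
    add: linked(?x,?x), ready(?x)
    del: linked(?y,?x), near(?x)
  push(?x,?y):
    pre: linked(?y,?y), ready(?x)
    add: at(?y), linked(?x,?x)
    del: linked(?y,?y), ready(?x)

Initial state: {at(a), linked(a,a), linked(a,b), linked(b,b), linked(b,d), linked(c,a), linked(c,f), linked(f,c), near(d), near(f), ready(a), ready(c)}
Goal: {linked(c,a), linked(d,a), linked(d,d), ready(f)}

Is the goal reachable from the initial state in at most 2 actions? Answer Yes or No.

1. drop(c,c)  →  {at(a), linked(a,a), linked(a,b), linked(b,b), linked(b,d), linked(c,a), linked(c,c), linked(c,f), linked(f,c), near(c), near(d), near(f), ready(a)}
2. drop(d,a)  →  {at(a), linked(a,a), linked(a,b), linked(b,b), linked(b,d), linked(c,a), linked(c,c), linked(c,f), linked(d,a), linked(f,c), near(c), near(d), near(f)}
3. swap(f,c)  →  {at(a), linked(a,a), linked(a,b), linked(b,b), linked(b,d), linked(c,a), linked(c,c), linked(d,a), linked(f,c), linked(f,f), near(c), near(d), ready(f)}
4. swap(d,b)  →  {at(a), linked(a,a), linked(a,b), linked(b,b), linked(c,a), linked(c,c), linked(d,a), linked(d,d), linked(f,c), linked(f,f), near(c), ready(d), ready(f)}
optimal plan length = 4; 4 > 2

No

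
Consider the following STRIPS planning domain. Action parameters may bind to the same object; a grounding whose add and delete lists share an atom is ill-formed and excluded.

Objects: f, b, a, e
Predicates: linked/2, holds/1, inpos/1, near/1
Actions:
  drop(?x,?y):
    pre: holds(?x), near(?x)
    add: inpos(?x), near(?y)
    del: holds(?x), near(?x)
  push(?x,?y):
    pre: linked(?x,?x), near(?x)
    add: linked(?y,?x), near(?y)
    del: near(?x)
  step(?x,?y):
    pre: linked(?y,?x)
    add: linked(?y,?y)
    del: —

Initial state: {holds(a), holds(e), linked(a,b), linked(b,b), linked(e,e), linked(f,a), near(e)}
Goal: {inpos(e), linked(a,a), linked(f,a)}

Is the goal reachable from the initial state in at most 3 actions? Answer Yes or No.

Yes

1. drop(e,f)  →  {holds(a), inpos(e), linked(a,b), linked(b,b), linked(e,e), linked(f,a), near(f)}
2. step(b,a)  →  {holds(a), inpos(e), linked(a,a), linked(a,b), linked(b,b), linked(e,e), linked(f,a), near(f)}
optimal plan length = 2; 2 ≤ 3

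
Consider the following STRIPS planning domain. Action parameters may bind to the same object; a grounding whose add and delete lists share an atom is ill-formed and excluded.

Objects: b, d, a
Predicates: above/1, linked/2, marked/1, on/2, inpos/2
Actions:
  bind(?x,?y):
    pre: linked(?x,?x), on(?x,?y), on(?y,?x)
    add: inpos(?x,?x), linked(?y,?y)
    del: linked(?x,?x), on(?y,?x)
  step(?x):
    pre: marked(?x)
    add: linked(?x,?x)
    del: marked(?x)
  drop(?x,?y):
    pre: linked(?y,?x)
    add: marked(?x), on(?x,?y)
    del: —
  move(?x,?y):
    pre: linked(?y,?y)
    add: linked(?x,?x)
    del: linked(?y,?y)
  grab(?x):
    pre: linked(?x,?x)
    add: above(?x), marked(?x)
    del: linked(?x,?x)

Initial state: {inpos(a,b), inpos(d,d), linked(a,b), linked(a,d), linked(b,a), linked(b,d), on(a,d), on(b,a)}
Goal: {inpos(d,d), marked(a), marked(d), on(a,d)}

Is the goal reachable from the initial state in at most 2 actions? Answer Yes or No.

Yes

1. drop(d,b)  →  {inpos(a,b), inpos(d,d), linked(a,b), linked(a,d), linked(b,a), linked(b,d), marked(d), on(a,d), on(b,a), on(d,b)}
2. drop(a,b)  →  {inpos(a,b), inpos(d,d), linked(a,b), linked(a,d), linked(b,a), linked(b,d), marked(a), marked(d), on(a,b), on(a,d), on(b,a), on(d,b)}
optimal plan length = 2; 2 ≤ 2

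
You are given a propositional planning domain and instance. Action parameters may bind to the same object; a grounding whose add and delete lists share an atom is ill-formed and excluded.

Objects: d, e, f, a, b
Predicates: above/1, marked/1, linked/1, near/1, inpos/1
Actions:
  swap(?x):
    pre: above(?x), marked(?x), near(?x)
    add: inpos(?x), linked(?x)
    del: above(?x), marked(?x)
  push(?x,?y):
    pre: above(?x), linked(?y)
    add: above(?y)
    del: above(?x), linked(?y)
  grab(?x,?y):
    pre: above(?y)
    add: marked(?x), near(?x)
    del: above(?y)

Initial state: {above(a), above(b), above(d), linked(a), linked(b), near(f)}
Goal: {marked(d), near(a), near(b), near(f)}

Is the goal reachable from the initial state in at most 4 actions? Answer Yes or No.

Yes

1. grab(d,d)  →  {above(a), above(b), linked(a), linked(b), marked(d), near(d), near(f)}
2. grab(a,a)  →  {above(b), linked(a), linked(b), marked(a), marked(d), near(a), near(d), near(f)}
3. grab(b,b)  →  {linked(a), linked(b), marked(a), marked(b), marked(d), near(a), near(b), near(d), near(f)}
optimal plan length = 3; 3 ≤ 4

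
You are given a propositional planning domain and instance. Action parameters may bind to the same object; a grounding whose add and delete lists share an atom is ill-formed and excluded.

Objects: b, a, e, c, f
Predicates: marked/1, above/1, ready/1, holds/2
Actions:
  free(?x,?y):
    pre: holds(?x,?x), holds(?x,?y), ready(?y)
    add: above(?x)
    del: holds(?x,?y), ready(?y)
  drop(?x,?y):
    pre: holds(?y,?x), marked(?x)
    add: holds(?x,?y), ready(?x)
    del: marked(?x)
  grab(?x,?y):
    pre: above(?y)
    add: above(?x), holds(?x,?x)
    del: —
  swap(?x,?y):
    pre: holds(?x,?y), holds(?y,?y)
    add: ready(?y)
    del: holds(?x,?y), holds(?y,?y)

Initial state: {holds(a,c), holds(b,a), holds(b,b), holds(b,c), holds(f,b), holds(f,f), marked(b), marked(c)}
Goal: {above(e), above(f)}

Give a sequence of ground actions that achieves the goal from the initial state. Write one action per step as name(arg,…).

1. drop(b,b)  →  {holds(a,c), holds(b,a), holds(b,b), holds(b,c), holds(f,b), holds(f,f), marked(c), ready(b)}
2. free(f,b)  →  {above(f), holds(a,c), holds(b,a), holds(b,b), holds(b,c), holds(f,f), marked(c)}
3. grab(e,f)  →  {above(e), above(f), holds(a,c), holds(b,a), holds(b,b), holds(b,c), holds(e,e), holds(f,f), marked(c)}

drop(b,b); free(f,b); grab(e,f)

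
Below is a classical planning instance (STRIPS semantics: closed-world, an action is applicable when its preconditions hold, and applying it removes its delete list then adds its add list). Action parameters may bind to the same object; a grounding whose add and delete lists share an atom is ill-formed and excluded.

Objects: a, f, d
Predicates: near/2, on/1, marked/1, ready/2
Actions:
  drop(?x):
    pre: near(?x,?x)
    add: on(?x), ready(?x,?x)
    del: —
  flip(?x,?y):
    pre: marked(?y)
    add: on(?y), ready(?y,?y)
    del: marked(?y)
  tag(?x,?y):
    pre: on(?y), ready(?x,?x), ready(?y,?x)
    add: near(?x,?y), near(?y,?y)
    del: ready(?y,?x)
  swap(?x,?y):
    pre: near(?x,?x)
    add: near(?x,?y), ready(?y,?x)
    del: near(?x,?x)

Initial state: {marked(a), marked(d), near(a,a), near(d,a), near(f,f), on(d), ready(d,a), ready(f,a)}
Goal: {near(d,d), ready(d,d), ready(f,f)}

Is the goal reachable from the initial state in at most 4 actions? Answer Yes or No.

Yes

1. drop(a)  →  {marked(a), marked(d), near(a,a), near(d,a), near(f,f), on(a), on(d), ready(a,a), ready(d,a), ready(f,a)}
2. drop(f)  →  {marked(a), marked(d), near(a,a), near(d,a), near(f,f), on(a), on(d), on(f), ready(a,a), ready(d,a), ready(f,a), ready(f,f)}
3. flip(a,d)  →  {marked(a), near(a,a), near(d,a), near(f,f), on(a), on(d), on(f), ready(a,a), ready(d,a), ready(d,d), ready(f,a), ready(f,f)}
4. tag(a,d)  →  {marked(a), near(a,a), near(a,d), near(d,a), near(d,d), near(f,f), on(a), on(d), on(f), ready(a,a), ready(d,d), ready(f,a), ready(f,f)}
optimal plan length = 4; 4 ≤ 4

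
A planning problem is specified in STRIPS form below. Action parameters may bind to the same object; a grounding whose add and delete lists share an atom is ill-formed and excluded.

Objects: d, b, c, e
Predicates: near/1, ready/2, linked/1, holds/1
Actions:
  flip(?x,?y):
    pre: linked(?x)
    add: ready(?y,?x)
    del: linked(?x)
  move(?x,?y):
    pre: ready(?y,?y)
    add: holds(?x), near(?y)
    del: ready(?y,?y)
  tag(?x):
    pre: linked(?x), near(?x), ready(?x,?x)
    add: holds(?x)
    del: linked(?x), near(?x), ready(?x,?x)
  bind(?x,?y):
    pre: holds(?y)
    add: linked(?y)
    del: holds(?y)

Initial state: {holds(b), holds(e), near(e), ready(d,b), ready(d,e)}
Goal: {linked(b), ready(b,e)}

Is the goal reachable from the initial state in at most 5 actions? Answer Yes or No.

Yes

1. bind(d,b)  →  {holds(e), linked(b), near(e), ready(d,b), ready(d,e)}
2. bind(d,e)  →  {linked(b), linked(e), near(e), ready(d,b), ready(d,e)}
3. flip(e,b)  →  {linked(b), near(e), ready(b,e), ready(d,b), ready(d,e)}
optimal plan length = 3; 3 ≤ 5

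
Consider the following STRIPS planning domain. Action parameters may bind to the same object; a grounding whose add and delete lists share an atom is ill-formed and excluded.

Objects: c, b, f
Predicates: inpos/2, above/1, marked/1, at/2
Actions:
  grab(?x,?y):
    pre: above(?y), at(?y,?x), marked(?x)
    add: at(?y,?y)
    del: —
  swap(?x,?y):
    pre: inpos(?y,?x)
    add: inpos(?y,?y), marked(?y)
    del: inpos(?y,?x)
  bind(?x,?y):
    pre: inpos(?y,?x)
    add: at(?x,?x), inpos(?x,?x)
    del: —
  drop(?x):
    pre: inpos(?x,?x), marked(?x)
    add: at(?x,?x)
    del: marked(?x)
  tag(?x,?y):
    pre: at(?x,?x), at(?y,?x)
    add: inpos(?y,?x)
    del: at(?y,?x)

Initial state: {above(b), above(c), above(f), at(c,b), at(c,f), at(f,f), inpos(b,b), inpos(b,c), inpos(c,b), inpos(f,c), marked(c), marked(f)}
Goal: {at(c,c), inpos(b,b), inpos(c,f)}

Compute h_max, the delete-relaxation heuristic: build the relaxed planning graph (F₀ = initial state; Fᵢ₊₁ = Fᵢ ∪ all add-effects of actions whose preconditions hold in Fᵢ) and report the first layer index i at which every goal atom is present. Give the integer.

1

F0 = init (12 atoms)
F1 = F0 ∪ {at(b,b), at(c,c), inpos(c,c), inpos(c,f), inpos(f,f), marked(b)}  (18 atoms)
goal ⊆ F1  ⇒  h_max = 1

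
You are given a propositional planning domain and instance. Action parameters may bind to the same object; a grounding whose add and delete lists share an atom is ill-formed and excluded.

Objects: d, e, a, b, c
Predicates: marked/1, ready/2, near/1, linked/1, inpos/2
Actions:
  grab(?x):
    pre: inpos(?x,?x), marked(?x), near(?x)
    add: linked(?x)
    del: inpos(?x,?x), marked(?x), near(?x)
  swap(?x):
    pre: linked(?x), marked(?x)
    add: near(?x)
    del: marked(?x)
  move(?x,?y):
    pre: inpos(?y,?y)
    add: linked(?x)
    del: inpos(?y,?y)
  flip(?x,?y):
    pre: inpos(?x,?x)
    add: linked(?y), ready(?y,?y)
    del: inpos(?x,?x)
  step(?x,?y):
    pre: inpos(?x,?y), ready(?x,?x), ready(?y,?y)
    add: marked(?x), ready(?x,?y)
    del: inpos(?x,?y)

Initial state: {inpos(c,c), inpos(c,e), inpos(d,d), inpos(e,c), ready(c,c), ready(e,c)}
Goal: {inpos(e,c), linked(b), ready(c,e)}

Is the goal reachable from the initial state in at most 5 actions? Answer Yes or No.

1. move(b,d)  →  {inpos(c,c), inpos(c,e), inpos(e,c), linked(b), ready(c,c), ready(e,c)}
2. flip(c,e)  →  {inpos(c,e), inpos(e,c), linked(b), linked(e), ready(c,c), ready(e,c), ready(e,e)}
3. step(c,e)  →  {inpos(e,c), linked(b), linked(e), marked(c), ready(c,c), ready(c,e), ready(e,c), ready(e,e)}
optimal plan length = 3; 3 ≤ 5

Yes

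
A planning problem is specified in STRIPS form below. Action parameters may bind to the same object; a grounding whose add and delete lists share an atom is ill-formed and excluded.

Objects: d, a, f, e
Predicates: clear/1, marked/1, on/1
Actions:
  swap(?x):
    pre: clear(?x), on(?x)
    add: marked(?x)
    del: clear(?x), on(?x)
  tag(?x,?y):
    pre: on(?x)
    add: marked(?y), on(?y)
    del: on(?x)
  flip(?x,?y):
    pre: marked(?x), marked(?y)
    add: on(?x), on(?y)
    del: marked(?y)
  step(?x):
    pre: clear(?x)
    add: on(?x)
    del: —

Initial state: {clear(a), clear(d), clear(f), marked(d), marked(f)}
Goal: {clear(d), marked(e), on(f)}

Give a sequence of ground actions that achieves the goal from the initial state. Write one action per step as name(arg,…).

1. flip(d,f)  →  {clear(a), clear(d), clear(f), marked(d), on(d), on(f)}
2. tag(d,e)  →  {clear(a), clear(d), clear(f), marked(d), marked(e), on(e), on(f)}

flip(d,f); tag(d,e)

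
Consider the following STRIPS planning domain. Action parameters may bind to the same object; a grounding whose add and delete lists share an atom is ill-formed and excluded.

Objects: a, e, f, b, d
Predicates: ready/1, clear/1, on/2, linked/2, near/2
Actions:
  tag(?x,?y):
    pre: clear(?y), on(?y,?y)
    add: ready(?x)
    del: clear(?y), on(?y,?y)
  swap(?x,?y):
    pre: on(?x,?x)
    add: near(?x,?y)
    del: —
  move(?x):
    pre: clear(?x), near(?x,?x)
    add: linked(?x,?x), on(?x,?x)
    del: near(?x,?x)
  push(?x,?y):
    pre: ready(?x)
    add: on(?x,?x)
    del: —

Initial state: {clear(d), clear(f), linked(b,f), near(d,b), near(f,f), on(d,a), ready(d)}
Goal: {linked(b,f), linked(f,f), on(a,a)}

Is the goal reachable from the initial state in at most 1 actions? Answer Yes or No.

No

1. move(f)  →  {clear(d), clear(f), linked(b,f), linked(f,f), near(d,b), on(d,a), on(f,f), ready(d)}
2. tag(a,f)  →  {clear(d), linked(b,f), linked(f,f), near(d,b), on(d,a), ready(a), ready(d)}
3. push(a,a)  →  {clear(d), linked(b,f), linked(f,f), near(d,b), on(a,a), on(d,a), ready(a), ready(d)}
optimal plan length = 3; 3 > 1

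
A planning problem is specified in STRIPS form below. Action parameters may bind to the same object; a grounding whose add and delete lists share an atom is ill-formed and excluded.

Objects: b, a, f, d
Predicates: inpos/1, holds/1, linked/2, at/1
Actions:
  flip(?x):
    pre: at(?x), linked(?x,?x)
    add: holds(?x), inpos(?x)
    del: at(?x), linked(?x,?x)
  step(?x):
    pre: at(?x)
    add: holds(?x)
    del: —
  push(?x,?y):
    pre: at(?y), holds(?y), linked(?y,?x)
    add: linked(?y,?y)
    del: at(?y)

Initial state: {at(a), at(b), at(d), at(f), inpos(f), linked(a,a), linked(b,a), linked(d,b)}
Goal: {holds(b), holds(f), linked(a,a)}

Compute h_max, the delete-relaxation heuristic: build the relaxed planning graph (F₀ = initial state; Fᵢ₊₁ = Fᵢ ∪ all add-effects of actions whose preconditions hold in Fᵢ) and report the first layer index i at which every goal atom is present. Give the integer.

1

F0 = init (8 atoms)
F1 = F0 ∪ {holds(a), holds(b), holds(d), holds(f), inpos(a)}  (13 atoms)
goal ⊆ F1  ⇒  h_max = 1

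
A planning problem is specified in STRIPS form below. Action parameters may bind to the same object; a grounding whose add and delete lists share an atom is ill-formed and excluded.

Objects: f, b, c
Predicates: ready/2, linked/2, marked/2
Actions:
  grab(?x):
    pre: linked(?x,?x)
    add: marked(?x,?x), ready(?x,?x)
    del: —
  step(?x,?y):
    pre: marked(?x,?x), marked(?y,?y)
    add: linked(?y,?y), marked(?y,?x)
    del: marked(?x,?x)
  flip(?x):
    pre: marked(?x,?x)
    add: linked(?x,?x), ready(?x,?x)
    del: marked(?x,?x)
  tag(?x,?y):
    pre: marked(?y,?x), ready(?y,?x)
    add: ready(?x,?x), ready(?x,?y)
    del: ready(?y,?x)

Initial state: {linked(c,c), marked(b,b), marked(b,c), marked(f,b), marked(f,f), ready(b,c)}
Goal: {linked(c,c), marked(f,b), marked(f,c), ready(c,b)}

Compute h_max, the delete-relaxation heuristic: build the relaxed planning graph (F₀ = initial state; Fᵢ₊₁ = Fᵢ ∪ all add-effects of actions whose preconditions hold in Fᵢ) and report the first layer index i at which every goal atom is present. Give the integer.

2

F0 = init (6 atoms)
F1 = F0 ∪ {linked(b,b), linked(f,f), marked(b,f), marked(c,c), ready(b,b), ready(c,b), ready(c,c), ready(f,f)}  (14 atoms)
F2 = F1 ∪ {marked(c,b), marked(c,f), marked(f,c)}  (17 atoms)
goal ⊆ F2  ⇒  h_max = 2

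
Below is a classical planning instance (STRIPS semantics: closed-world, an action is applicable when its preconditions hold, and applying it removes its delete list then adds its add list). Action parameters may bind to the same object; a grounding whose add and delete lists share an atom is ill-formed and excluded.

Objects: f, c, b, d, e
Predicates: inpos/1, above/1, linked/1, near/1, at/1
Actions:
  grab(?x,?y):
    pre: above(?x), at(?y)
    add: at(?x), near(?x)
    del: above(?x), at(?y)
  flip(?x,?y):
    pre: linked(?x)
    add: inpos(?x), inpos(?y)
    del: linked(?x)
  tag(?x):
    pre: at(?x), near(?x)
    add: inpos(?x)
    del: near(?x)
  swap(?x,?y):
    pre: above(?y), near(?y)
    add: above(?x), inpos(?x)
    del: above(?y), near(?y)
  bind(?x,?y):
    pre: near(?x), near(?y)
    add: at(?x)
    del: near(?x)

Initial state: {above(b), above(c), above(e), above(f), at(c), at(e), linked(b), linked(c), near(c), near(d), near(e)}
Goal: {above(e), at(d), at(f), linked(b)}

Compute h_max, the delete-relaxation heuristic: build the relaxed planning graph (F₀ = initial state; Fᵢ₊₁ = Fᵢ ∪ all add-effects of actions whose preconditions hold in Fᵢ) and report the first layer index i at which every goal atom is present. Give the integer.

1

F0 = init (11 atoms)
F1 = F0 ∪ {above(d), at(b), at(d), at(f), inpos(b), inpos(c), inpos(d), inpos(e), inpos(f), near(b), near(f)}  (22 atoms)
goal ⊆ F1  ⇒  h_max = 1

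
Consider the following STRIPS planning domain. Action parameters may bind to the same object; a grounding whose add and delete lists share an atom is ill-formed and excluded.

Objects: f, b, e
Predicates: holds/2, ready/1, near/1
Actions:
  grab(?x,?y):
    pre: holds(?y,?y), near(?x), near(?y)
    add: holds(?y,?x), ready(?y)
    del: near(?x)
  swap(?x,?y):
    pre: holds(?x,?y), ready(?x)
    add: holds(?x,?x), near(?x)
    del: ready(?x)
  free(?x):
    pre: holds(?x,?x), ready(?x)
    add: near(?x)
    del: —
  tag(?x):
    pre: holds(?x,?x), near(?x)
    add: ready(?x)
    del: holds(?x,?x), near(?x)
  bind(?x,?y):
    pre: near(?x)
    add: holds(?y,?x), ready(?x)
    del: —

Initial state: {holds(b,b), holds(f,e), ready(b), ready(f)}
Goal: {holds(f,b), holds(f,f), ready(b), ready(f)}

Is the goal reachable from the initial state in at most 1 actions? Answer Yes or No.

No

1. swap(f,e)  →  {holds(b,b), holds(f,e), holds(f,f), near(f), ready(b)}
2. free(b)  →  {holds(b,b), holds(f,e), holds(f,f), near(b), near(f), ready(b)}
3. grab(b,f)  →  {holds(b,b), holds(f,b), holds(f,e), holds(f,f), near(f), ready(b), ready(f)}
optimal plan length = 3; 3 > 1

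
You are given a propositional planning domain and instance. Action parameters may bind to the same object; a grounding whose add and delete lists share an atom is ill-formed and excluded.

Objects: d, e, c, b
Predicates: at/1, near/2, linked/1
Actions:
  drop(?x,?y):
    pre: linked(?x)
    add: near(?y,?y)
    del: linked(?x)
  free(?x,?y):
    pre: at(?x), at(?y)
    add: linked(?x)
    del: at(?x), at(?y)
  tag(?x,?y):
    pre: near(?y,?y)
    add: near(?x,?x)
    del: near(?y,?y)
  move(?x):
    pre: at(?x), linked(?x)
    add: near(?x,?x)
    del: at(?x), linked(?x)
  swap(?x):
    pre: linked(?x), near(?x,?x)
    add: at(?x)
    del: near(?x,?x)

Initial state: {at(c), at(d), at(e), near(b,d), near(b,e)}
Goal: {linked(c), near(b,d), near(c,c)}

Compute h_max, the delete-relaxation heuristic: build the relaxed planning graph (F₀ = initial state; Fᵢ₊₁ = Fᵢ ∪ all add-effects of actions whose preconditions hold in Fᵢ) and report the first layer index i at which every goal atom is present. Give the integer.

F0 = init (5 atoms)
F1 = F0 ∪ {linked(c), linked(d), linked(e)}  (8 atoms)
F2 = F1 ∪ {near(b,b), near(c,c), near(d,d), near(e,e)}  (12 atoms)
goal ⊆ F2  ⇒  h_max = 2

2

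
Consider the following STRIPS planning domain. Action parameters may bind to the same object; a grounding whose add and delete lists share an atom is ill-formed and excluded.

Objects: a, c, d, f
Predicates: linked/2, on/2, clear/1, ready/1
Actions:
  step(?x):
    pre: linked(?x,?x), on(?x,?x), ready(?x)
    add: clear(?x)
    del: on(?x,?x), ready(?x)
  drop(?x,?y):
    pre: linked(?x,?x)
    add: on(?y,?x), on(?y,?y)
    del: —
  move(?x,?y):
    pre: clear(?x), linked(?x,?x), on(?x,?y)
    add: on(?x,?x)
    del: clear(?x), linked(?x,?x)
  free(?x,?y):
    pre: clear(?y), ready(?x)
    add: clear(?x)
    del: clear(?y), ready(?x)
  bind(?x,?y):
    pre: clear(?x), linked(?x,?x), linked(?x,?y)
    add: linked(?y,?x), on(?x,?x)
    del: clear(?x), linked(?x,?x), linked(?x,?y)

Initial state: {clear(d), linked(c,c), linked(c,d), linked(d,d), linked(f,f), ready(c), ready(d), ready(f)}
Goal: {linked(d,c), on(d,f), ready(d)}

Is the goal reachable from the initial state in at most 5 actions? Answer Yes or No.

Yes

1. drop(f,d)  →  {clear(d), linked(c,c), linked(c,d), linked(d,d), linked(f,f), on(d,d), on(d,f), ready(c), ready(d), ready(f)}
2. free(c,d)  →  {clear(c), linked(c,c), linked(c,d), linked(d,d), linked(f,f), on(d,d), on(d,f), ready(d), ready(f)}
3. bind(c,d)  →  {linked(d,c), linked(d,d), linked(f,f), on(c,c), on(d,d), on(d,f), ready(d), ready(f)}
optimal plan length = 3; 3 ≤ 5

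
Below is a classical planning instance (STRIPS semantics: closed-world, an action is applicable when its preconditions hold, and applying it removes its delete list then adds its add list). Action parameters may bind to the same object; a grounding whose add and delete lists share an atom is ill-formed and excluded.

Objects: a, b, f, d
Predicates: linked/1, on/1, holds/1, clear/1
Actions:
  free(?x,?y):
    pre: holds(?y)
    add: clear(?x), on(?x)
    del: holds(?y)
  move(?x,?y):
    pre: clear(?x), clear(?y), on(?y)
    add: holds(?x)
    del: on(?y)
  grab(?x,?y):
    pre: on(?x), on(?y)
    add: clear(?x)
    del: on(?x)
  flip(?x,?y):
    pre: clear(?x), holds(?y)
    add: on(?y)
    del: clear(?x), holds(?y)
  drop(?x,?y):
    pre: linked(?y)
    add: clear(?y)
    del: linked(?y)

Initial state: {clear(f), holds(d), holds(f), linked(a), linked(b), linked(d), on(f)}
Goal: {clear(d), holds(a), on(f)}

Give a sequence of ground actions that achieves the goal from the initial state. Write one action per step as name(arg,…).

1. free(a,f)  →  {clear(a), clear(f), holds(d), linked(a), linked(b), linked(d), on(a), on(f)}
2. free(d,d)  →  {clear(a), clear(d), clear(f), linked(a), linked(b), linked(d), on(a), on(d), on(f)}
3. move(a,a)  →  {clear(a), clear(d), clear(f), holds(a), linked(a), linked(b), linked(d), on(d), on(f)}

free(a,f); free(d,d); move(a,a)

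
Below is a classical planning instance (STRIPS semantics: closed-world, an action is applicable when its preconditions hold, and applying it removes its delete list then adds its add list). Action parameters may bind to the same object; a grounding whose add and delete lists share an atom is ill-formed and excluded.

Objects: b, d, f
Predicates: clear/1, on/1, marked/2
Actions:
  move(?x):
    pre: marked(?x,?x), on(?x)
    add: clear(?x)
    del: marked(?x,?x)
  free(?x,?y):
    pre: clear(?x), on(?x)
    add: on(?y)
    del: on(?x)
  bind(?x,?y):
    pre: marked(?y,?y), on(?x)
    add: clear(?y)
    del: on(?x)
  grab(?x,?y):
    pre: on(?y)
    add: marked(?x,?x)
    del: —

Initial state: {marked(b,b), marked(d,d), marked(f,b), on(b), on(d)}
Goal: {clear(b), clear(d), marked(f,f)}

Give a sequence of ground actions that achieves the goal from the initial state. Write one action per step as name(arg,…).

move(b); move(d); grab(f,b)

1. move(b)  →  {clear(b), marked(d,d), marked(f,b), on(b), on(d)}
2. move(d)  →  {clear(b), clear(d), marked(f,b), on(b), on(d)}
3. grab(f,b)  →  {clear(b), clear(d), marked(f,b), marked(f,f), on(b), on(d)}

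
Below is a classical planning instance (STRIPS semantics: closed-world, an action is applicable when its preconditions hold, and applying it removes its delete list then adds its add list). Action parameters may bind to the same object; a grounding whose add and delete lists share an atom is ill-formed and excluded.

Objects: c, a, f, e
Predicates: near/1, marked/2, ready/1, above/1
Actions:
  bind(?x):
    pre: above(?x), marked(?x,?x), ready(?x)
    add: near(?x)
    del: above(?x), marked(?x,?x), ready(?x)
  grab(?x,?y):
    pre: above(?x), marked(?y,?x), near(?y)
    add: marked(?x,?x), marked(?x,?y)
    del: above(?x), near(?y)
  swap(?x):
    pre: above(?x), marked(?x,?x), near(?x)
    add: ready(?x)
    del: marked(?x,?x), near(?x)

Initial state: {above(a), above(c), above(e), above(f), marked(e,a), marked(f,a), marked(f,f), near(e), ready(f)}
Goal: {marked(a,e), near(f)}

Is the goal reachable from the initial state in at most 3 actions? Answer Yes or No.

Yes

1. bind(f)  →  {above(a), above(c), above(e), marked(e,a), marked(f,a), near(e), near(f)}
2. grab(a,e)  →  {above(c), above(e), marked(a,a), marked(a,e), marked(e,a), marked(f,a), near(f)}
optimal plan length = 2; 2 ≤ 3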